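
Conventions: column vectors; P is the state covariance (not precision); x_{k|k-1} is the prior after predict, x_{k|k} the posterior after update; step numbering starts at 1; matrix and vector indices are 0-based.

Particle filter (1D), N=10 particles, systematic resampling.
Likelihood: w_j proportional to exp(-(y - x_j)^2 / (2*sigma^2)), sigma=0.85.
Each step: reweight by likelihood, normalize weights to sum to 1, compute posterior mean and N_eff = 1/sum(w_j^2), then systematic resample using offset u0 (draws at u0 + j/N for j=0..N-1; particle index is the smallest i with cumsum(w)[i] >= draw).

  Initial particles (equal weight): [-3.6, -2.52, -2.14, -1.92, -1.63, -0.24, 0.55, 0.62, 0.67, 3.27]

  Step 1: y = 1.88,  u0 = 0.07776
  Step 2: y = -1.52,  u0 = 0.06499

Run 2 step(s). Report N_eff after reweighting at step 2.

step 1: w=[0.0000, 0.0000, 0.0000, 0.0000, 0.0002, 0.0344, 0.2265, 0.2568, 0.2797, 0.2023]  mean=1.1243  Neff=4.2078  idx=[6, 6, 7, 7, 7, 8, 8, 8, 9, 9]
step 2: w=[0.1526, 0.1526, 0.1245, 0.1245, 0.1245, 0.1071, 0.1071, 0.1071, 0.0000, 0.0000]  mean=0.6147  Neff=7.8442  idx=[0, 1, 1, 2, 3, 4, 4, 5, 6, 7]

N_eff = 7.8442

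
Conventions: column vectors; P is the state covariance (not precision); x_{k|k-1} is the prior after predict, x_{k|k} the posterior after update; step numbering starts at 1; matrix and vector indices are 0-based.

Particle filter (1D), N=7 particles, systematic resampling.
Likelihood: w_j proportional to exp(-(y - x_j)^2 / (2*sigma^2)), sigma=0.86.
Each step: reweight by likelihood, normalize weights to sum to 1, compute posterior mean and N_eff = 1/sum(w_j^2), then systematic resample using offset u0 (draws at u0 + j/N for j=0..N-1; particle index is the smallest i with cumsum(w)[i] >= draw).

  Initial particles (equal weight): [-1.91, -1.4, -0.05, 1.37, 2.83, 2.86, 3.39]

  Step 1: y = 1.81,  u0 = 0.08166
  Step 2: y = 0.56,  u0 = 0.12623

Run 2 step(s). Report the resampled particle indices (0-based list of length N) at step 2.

step 1: w=[0.0000, 0.0004, 0.0453, 0.4120, 0.2324, 0.2229, 0.0869]  mean=2.1512  Neff=3.5326  idx=[3, 3, 3, 4, 4, 5, 6]
step 2: w=[0.3178, 0.3178, 0.3178, 0.0152, 0.0152, 0.0139, 0.0022]  mean=1.4395  Neff=3.2924  idx=[0, 0, 1, 1, 2, 2, 4]

resampled_idx = [0, 0, 1, 1, 2, 2, 4]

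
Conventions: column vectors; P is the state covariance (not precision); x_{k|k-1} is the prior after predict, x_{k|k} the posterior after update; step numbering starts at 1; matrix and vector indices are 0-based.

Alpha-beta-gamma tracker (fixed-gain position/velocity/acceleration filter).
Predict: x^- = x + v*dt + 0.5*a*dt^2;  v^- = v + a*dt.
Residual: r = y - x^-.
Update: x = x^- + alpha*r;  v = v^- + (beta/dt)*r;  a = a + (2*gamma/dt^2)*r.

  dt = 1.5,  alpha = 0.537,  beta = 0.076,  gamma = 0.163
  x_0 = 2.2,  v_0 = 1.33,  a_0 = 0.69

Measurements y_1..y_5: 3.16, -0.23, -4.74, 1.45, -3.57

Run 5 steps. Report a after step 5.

step 1: x_pred=4.9713  r=-1.8113  x^+=3.9986  v^+=2.2732  a^+=0.4276
step 2: x_pred=7.8895  r=-8.1195  x^+=3.5293  v^+=2.5032  a^+=-0.7489
step 3: x_pred=6.4417  r=-11.1817  x^+=0.4371  v^+=0.8134  a^+=-2.3689
step 4: x_pred=-1.0079  r=2.4579  x^+=0.3120  v^+=-2.6155  a^+=-2.0128
step 5: x_pred=-5.8757  r=2.3057  x^+=-4.6375  v^+=-5.5179  a^+=-1.6788

a_post = -1.6788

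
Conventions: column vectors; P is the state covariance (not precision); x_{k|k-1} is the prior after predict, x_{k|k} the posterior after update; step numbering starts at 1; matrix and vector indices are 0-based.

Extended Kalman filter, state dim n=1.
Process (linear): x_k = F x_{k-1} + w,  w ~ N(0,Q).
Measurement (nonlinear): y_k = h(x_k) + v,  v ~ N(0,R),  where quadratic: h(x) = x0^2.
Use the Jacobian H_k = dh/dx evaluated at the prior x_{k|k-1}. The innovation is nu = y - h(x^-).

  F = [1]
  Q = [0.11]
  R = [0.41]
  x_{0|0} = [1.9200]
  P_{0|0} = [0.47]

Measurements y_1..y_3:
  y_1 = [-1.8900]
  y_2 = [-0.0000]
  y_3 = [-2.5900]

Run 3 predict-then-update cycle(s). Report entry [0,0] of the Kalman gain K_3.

step 1: x^-=[1.9200]  P^-=[0.5800]  H_jac=[3.8400]  S=[8.9624]  K=[0.2485]  nu=[-5.5764]  x^+=[0.5342]  P^+=[0.0265]
step 2: x^-=[0.5342]  P^-=[0.1365]  H_jac=[1.0685]  S=[0.5659]  K=[0.2578]  nu=[-0.2854]  x^+=[0.4607]  P^+=[0.0989]
step 3: x^-=[0.4607]  P^-=[0.2089]  H_jac=[0.9213]  S=[0.5873]  K=[0.3277]  nu=[-2.8022]  x^+=[-0.4577]  P^+=[0.1458]

K[0,0] = 0.3277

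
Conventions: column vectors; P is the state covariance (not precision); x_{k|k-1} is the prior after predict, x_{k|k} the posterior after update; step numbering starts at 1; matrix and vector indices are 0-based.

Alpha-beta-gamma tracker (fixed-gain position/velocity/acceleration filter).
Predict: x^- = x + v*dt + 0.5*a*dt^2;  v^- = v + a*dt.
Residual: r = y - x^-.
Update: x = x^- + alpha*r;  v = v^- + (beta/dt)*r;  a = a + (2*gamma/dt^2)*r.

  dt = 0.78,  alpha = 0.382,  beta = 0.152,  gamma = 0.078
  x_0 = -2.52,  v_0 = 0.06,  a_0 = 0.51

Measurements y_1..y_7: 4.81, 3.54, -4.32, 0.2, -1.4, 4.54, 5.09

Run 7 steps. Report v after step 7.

v_post = -2.8124

step 1: x_pred=-2.3181  r=7.1281  x^+=0.4049  v^+=1.8469  a^+=2.3377
step 2: x_pred=2.5565  r=0.9835  x^+=2.9322  v^+=3.8619  a^+=2.5899
step 3: x_pred=6.7324  r=-11.0524  x^+=2.5104  v^+=3.7282  a^+=-0.2441
step 4: x_pred=5.3441  r=-5.1441  x^+=3.3791  v^+=2.5354  a^+=-1.5631
step 5: x_pred=4.8812  r=-6.2812  x^+=2.4818  v^+=0.0922  a^+=-3.1736
step 6: x_pred=1.5883  r=2.9517  x^+=2.7158  v^+=-1.8080  a^+=-2.4168
step 7: x_pred=0.5704  r=4.5196  x^+=2.2969  v^+=-2.8124  a^+=-1.2579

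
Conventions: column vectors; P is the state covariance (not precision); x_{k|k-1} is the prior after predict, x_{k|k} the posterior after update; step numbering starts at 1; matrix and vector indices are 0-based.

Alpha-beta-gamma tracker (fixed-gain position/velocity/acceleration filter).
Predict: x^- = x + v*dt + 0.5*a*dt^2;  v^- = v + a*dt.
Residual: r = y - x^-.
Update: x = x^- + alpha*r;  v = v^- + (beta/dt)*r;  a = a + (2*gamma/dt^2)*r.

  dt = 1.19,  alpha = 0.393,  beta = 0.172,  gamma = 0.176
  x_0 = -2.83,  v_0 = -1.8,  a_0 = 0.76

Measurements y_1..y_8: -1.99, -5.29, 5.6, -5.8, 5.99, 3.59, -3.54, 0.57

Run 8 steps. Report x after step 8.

x_post = -0.7651

step 1: x_pred=-4.4339  r=2.4439  x^+=-3.4734  v^+=-0.5424  a^+=1.3675
step 2: x_pred=-3.1506  r=-2.1394  x^+=-3.9914  v^+=0.7757  a^+=0.8357
step 3: x_pred=-2.4766  r=8.0766  x^+=0.6975  v^+=2.9375  a^+=2.8433
step 4: x_pred=6.2064  r=-12.0064  x^+=1.4879  v^+=4.5857  a^+=-0.1411
step 5: x_pred=6.8449  r=-0.8549  x^+=6.5089  v^+=4.2942  a^+=-0.3536
step 6: x_pred=11.3686  r=-7.7786  x^+=8.3116  v^+=2.7490  a^+=-2.2872
step 7: x_pred=9.9635  r=-13.5035  x^+=4.6566  v^+=-1.9245  a^+=-5.6437
step 8: x_pred=-1.6295  r=2.1995  x^+=-0.7651  v^+=-8.3226  a^+=-5.0970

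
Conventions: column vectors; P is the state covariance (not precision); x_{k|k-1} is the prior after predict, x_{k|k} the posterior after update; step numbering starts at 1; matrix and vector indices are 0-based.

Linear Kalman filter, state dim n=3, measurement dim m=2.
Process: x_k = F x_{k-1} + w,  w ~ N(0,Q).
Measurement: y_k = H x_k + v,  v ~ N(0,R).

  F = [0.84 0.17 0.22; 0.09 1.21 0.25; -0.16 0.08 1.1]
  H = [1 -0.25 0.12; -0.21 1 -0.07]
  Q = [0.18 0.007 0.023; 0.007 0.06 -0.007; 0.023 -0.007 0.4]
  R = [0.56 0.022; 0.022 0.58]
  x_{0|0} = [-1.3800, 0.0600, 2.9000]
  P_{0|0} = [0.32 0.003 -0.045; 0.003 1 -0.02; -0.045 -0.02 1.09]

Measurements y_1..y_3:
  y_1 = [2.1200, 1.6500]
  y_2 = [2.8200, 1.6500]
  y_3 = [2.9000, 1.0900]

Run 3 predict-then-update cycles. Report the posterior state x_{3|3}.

x_post = [2.9588, 3.2610, 4.5585]

step 1: x^-=[-0.5110, 0.6734, 3.4156]  P^-=[0.4702 0.2834 0.2134; 0.2834 1.5813 0.3547; 0.2134 0.3547 1.7457]  S=[1.0424 -0.1600; -0.1600 2.0282]  K=[0.4257 0.1173; 0.0473 0.7418; 0.3389 0.1193]  nu=[2.3895, 1.1084]  x^+=[0.6361, 1.6087, 4.3577]  P^+=[0.2694 0.1374 0.0491; 0.1374 0.4741 0.1997; 0.0491 0.1997 1.6101]
step 2: x^-=[1.7665, 3.0932, 4.8204]  P^-=[0.5341 0.4281 0.4729; 0.4281 1.0099 0.7248; 0.4729 0.7248 2.3724]  S=[1.0473 0.1427; 0.1427 1.3577]  K=[0.4398 0.1621; 0.1659 0.6228; 0.5116 0.2846]  nu=[1.2484, -0.7348]  x^+=[2.1964, 2.8427, 5.2499]  P^+=[0.2754 0.1717 0.1449; 0.1717 0.4249 0.3430; 0.1449 0.3430 1.9468]
step 3: x^-=[3.4832, 4.9498, 5.6509]  P^-=[0.6091 0.5386 0.6687; 0.5386 1.0575 1.0055; 0.6687 1.0055 2.7704]  S=[1.1059 0.2479; 0.2479 1.3306]  K=[0.4594 0.1879; 0.2190 0.6161; 0.5895 0.3946]  nu=[-0.0239, -2.7327]  x^+=[2.9588, 3.2610, 4.5585]  P^+=[0.2859 0.1930 0.1982; 0.1930 0.4326 0.4279; 0.1982 0.4279 2.0635]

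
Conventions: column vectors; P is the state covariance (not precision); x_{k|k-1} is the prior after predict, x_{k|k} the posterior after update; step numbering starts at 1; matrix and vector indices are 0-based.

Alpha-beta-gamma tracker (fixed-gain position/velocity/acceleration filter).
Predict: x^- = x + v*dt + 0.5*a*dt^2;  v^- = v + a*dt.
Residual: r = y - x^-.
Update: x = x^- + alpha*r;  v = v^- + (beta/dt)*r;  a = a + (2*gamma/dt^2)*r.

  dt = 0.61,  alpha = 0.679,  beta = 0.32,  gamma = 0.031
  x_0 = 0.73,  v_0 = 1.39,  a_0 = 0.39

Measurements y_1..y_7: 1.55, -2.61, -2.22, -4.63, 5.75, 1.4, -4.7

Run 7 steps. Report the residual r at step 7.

step 1: x_pred=1.6505  r=-0.1005  x^+=1.5822  v^+=1.5752  a^+=0.3733
step 2: x_pred=2.6126  r=-5.2226  x^+=-0.9336  v^+=-0.9368  a^+=-0.4969
step 3: x_pred=-1.5975  r=-0.6225  x^+=-2.0202  v^+=-1.5665  a^+=-0.6007
step 4: x_pred=-3.0875  r=-1.5425  x^+=-4.1349  v^+=-2.7421  a^+=-0.8577
step 5: x_pred=-5.9671  r=11.7171  x^+=1.9888  v^+=2.8814  a^+=1.0947
step 6: x_pred=3.9501  r=-2.5501  x^+=2.2186  v^+=2.2114  a^+=0.6697
step 7: x_pred=3.6921  r=-8.3921  x^+=-2.0061  v^+=-1.7825  a^+=-0.7286

resid = -8.3921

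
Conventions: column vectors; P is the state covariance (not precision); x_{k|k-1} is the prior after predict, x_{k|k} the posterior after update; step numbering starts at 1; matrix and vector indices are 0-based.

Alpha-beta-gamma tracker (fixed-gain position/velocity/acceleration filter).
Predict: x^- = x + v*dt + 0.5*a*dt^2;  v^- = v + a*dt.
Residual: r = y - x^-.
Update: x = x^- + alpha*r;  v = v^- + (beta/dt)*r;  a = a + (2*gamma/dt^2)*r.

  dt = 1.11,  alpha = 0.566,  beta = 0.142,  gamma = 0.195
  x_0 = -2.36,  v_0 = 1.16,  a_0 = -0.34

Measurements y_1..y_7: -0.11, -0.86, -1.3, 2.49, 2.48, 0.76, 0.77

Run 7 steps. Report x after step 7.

step 1: x_pred=-1.2819  r=1.1719  x^+=-0.6186  v^+=0.9325  a^+=0.0309
step 2: x_pred=0.4356  r=-1.2956  x^+=-0.2977  v^+=0.8011  a^+=-0.3792
step 3: x_pred=0.3579  r=-1.6579  x^+=-0.5805  v^+=0.1682  a^+=-0.9039
step 4: x_pred=-0.9507  r=3.4407  x^+=0.9967  v^+=-0.3951  a^+=0.1851
step 5: x_pred=0.6723  r=1.8077  x^+=1.6954  v^+=0.0417  a^+=0.7574
step 6: x_pred=2.2083  r=-1.4483  x^+=1.3886  v^+=0.6971  a^+=0.2989
step 7: x_pred=2.3465  r=-1.5765  x^+=1.4542  v^+=0.8272  a^+=-0.2001

x_post = 1.4542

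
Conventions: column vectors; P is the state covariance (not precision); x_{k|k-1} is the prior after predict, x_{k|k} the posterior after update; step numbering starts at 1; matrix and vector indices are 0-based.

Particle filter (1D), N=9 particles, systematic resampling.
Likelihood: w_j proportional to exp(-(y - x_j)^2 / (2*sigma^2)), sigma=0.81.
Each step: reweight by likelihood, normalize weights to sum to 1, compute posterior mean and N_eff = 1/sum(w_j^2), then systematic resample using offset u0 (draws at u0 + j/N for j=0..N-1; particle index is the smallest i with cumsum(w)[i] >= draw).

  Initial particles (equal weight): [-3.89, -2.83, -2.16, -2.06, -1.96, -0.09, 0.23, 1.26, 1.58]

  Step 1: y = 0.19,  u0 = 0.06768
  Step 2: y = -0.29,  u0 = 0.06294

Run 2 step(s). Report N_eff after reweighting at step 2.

step 1: w=[0.0000, 0.0004, 0.0056, 0.0080, 0.0111, 0.3549, 0.3763, 0.1574, 0.0864]  mean=0.3382  Neff=3.3337  idx=[5, 5, 5, 6, 6, 6, 6, 7, 8]
step 2: w=[0.1517, 0.1517, 0.1517, 0.1273, 0.1273, 0.1273, 0.1273, 0.0251, 0.0109]  mean=0.1249  Neff=7.4327  idx=[0, 1, 1, 2, 3, 4, 5, 6, 6]

N_eff = 7.4327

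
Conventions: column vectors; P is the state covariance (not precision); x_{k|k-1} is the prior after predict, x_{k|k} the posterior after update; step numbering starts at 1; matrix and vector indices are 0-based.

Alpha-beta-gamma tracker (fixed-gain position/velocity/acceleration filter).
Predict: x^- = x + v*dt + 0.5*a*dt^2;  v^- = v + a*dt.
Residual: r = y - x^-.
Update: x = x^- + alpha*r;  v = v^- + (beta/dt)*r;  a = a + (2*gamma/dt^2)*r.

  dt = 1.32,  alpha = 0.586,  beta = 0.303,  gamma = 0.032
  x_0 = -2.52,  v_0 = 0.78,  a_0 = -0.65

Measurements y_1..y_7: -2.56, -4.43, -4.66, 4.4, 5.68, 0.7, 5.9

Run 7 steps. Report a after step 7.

a_post = 0.0083

step 1: x_pred=-2.0567  r=-0.5033  x^+=-2.3516  v^+=-0.1935  a^+=-0.6685
step 2: x_pred=-3.1895  r=-1.2405  x^+=-3.9164  v^+=-1.3607  a^+=-0.7141
step 3: x_pred=-6.3346  r=1.6746  x^+=-5.3533  v^+=-1.9188  a^+=-0.6525
step 4: x_pred=-8.4547  r=12.8547  x^+=-0.9218  v^+=0.1705  a^+=-0.1804
step 5: x_pred=-0.8539  r=6.5339  x^+=2.9750  v^+=1.4323  a^+=0.0596
step 6: x_pred=4.9175  r=-4.2175  x^+=2.4460  v^+=0.5428  a^+=-0.0953
step 7: x_pred=3.0796  r=2.8204  x^+=4.7323  v^+=1.0645  a^+=0.0083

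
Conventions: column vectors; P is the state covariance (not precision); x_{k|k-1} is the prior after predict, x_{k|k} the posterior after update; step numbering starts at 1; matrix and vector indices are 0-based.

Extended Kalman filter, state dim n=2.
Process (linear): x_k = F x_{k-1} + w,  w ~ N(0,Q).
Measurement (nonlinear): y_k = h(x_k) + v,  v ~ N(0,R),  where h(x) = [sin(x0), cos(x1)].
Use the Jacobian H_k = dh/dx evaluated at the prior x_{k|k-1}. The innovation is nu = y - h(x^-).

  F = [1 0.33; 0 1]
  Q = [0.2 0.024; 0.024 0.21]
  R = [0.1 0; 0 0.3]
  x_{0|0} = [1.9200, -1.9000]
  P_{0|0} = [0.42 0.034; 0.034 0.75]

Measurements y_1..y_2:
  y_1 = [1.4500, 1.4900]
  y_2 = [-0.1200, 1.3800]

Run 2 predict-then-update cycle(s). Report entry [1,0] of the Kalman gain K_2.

step 1: x^-=[1.2930, -1.9000]  P^-=[0.7241 0.3055; 0.3055 0.9600]  H_jac=[0.2742 0.0000; 0.0000 0.9463]  S=[0.1545 0.0793; 0.0793 1.1597]  K=[1.1998 0.1673; 0.1454 0.7734]  nu=[0.4883, 1.8133]  x^+=[2.1822, -0.4265]  P^+=[0.4375 0.0530; 0.0530 0.2452]
step 2: x^-=[2.0415, -0.4265]  P^-=[0.6992 0.1579; 0.1579 0.4552]  H_jac=[-0.4535 0.0000; 0.0000 0.4137]  S=[0.2438 -0.0296; -0.0296 0.3779]  K=[-1.2919 0.0716; -0.2355 0.4799]  nu=[-1.0113, 0.4696]  x^+=[3.3816, 0.0369]  P^+=[0.2849 0.0519; 0.0519 0.3480]

K[1,0] = -0.2355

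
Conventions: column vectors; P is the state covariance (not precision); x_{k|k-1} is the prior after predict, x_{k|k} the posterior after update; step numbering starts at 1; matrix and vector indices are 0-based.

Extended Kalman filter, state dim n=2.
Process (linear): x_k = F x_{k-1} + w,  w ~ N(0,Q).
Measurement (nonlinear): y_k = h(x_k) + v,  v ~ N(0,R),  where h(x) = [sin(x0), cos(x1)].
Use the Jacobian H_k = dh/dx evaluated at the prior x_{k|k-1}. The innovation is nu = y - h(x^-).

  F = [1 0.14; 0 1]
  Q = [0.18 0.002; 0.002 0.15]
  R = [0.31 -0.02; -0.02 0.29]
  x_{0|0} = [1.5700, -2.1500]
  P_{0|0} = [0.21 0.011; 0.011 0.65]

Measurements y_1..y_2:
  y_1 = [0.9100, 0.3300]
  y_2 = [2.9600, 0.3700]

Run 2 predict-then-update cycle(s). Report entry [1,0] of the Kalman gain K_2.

K[1,0] = 0.0573

step 1: x^-=[1.2690, -2.1500]  P^-=[0.4058 0.1040; 0.1040 0.8000]  H_jac=[0.2972 0.0000; 0.0000 0.8369]  S=[0.3459 0.0059; 0.0059 0.8503]  K=[0.3471 0.1000; 0.0760 0.7868]  nu=[-0.0448, 0.8774]  x^+=[1.3412, -1.4631]  P^+=[0.3553 0.0263; 0.0263 0.2708]
step 2: x^-=[1.1363, -1.4631]  P^-=[0.5479 0.0663; 0.0663 0.4208]  H_jac=[0.4209 0.0000; 0.0000 0.9942]  S=[0.4071 0.0077; 0.0077 0.7060]  K=[0.5649 0.0871; 0.0573 0.5920]  nu=[2.0529, 0.2625]  x^+=[2.3189, -1.1901]  P^+=[0.4119 0.0141; 0.0141 0.1715]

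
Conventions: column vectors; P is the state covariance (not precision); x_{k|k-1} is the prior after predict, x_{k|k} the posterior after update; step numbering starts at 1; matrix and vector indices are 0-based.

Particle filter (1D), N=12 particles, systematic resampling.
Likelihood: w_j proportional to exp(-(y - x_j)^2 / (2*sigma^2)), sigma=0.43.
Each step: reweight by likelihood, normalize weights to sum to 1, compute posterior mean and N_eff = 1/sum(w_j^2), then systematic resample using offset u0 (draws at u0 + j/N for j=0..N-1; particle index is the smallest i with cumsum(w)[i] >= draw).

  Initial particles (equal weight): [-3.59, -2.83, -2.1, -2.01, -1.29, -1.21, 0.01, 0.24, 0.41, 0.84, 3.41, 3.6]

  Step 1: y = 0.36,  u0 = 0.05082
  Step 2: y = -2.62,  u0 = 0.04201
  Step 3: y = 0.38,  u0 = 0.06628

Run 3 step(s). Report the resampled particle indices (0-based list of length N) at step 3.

resampled_idx = [0, 1, 2, 3, 4, 5, 6, 7, 8, 9, 10, 11]

step 1: w=[0.0000, 0.0000, 0.0000, 0.0000, 0.0002, 0.0004, 0.2236, 0.2995, 0.3093, 0.1670, 0.0000, 0.0000]  mean=0.3405  Neff=3.7986  idx=[6, 6, 6, 7, 7, 7, 8, 8, 8, 8, 9, 9]
step 2: w=[0.3218, 0.3218, 0.3218, 0.0106, 0.0106, 0.0106, 0.0007, 0.0007, 0.0007, 0.0007, 0.0000, 0.0000]  mean=0.0184  Neff=3.2153  idx=[0, 0, 0, 0, 1, 1, 1, 1, 2, 2, 2, 2]
step 3: w=[0.0833, 0.0833, 0.0833, 0.0833, 0.0833, 0.0833, 0.0833, 0.0833, 0.0833, 0.0833, 0.0833, 0.0833]  mean=0.0100  Neff=12.0000  idx=[0, 1, 2, 3, 4, 5, 6, 7, 8, 9, 10, 11]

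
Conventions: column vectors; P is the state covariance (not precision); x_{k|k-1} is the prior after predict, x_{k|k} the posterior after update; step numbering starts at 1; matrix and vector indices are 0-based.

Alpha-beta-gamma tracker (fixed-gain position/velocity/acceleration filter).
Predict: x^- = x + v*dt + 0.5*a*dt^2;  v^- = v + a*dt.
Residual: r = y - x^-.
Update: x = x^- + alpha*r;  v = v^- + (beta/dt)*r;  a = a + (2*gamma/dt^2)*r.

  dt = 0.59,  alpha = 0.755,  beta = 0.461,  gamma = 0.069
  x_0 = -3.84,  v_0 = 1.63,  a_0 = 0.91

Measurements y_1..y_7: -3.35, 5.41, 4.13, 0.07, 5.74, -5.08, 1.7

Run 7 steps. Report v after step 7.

step 1: x_pred=-2.7199  r=-0.6301  x^+=-3.1956  v^+=1.6746  a^+=0.6602
step 2: x_pred=-2.0927  r=7.5027  x^+=3.5718  v^+=7.9264  a^+=3.6346
step 3: x_pred=8.8810  r=-4.7510  x^+=5.2940  v^+=6.3586  a^+=1.7511
step 4: x_pred=9.3503  r=-9.2803  x^+=2.3437  v^+=0.1405  a^+=-1.9280
step 5: x_pred=2.0910  r=3.6490  x^+=4.8460  v^+=1.8541  a^+=-0.4814
step 6: x_pred=5.8562  r=-10.9362  x^+=-2.4006  v^+=-6.9749  a^+=-4.8169
step 7: x_pred=-7.3542  r=9.0542  x^+=-0.5183  v^+=-2.7423  a^+=-1.2274

v_post = -2.7423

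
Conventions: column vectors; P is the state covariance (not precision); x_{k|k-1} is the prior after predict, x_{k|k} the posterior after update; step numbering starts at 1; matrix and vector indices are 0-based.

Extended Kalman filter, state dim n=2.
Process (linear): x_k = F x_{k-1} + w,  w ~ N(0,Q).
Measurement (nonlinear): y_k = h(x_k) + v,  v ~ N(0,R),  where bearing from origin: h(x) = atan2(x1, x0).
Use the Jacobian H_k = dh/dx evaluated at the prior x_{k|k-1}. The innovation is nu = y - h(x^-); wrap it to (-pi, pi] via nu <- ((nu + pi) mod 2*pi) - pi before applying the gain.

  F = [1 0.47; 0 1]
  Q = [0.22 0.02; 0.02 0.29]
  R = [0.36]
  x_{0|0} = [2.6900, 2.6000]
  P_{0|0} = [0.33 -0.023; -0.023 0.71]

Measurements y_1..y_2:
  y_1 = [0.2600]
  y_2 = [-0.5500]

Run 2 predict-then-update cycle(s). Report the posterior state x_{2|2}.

x_post = [5.0527, 2.1282]

step 1: x^-=[3.9120, 2.6000]  P^-=[0.6852 0.3307; 0.3307 1.0000]  H_jac=[-0.1178 0.1773]  S=[0.3871]  K=[-0.0571; 0.3573]  nu=[-0.3266]  x^+=[3.9307, 2.4833]  P^+=[0.6840 0.3386; 0.3386 0.9506]
step 2: x^-=[5.0978, 2.4833]  P^-=[1.4322 0.8054; 0.8054 1.2406]  H_jac=[-0.0772 0.1585]  S=[0.3800]  K=[0.0449; 0.3539]  nu=[-1.0033]  x^+=[5.0527, 2.1282]  P^+=[1.4315 0.7993; 0.7993 1.1930]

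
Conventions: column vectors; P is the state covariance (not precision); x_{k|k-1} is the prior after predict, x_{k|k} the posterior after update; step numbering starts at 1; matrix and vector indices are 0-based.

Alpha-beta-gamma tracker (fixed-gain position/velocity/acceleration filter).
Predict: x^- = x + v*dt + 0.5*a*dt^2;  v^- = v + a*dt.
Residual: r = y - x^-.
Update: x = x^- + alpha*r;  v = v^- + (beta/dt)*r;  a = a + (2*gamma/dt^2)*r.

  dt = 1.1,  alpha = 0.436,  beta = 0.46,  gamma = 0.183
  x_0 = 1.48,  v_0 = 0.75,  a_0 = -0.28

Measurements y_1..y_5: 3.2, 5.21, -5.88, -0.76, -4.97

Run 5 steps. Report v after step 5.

step 1: x_pred=2.1356  r=1.0644  x^+=2.5997  v^+=0.8871  a^+=0.0420
step 2: x_pred=3.6009  r=1.6091  x^+=4.3025  v^+=1.6062  a^+=0.5287
step 3: x_pred=6.3891  r=-12.2691  x^+=1.0398  v^+=-2.9430  a^+=-3.1825
step 4: x_pred=-4.1229  r=3.3629  x^+=-2.6567  v^+=-5.0374  a^+=-2.1653
step 5: x_pred=-9.5078  r=4.5378  x^+=-7.5293  v^+=-5.5216  a^+=-0.7927

v_post = -5.5216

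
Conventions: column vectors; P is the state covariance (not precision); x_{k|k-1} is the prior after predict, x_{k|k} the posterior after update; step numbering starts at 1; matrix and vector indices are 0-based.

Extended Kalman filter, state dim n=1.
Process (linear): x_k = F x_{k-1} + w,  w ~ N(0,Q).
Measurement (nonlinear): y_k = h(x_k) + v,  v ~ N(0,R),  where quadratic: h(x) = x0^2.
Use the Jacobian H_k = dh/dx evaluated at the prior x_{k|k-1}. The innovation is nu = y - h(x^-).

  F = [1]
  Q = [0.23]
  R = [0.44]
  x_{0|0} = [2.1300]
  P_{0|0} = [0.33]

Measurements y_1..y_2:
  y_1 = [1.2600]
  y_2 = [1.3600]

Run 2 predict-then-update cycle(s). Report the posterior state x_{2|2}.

step 1: x^-=[2.1300]  P^-=[0.5600]  H_jac=[4.2600]  S=[10.6027]  K=[0.2250]  nu=[-3.2769]  x^+=[1.3927]  P^+=[0.0232]
step 2: x^-=[1.3927]  P^-=[0.2532]  H_jac=[2.7854]  S=[2.4047]  K=[0.2933]  nu=[-0.5796]  x^+=[1.2227]  P^+=[0.0463]

x_post = [1.2227]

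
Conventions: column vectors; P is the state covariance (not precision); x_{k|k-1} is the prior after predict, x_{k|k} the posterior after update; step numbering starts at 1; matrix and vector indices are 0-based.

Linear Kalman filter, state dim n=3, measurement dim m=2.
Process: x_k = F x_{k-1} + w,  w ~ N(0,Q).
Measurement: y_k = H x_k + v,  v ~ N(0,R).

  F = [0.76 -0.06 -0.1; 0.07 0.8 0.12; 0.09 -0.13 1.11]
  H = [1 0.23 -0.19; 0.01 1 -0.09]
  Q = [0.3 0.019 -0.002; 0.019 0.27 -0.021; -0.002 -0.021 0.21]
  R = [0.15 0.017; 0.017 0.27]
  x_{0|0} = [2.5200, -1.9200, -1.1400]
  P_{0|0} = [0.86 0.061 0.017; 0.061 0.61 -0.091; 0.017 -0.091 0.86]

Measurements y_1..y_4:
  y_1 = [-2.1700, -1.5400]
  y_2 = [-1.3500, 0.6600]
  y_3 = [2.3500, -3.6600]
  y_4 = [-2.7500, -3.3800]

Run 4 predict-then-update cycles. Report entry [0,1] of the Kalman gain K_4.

K[0,1] = -0.0664

step 1: x^-=[2.1444, -1.4964, -0.7890]  P^-=[0.7983 0.0714 -0.0212; 0.0714 0.6666 -0.0385; -0.0212 -0.0385 1.3151]  S=[1.0753 0.2824; 0.2824 0.9558]  K=[0.8013 -0.1517; 0.0341 0.6918; -0.2354 -0.0948]  nu=[-4.1201, -0.1361]  x^+=[-1.1363, -1.7310, 0.1938]  P^+=[0.1546 -0.0128 0.1793; -0.0128 0.1947 0.0797; 0.1793 0.0797 1.2343]
step 2: x^-=[-0.7791, -1.4410, 0.3379]  P^-=[0.3772 0.0035 0.0198; 0.0035 0.4300 0.2087; 0.0198 0.2087 1.7485]  S=[0.5889 0.1073; 0.1073 0.6767]  K=[0.6529 -0.0954; -0.0043 0.6084; -0.4767 0.1518]  nu=[-0.1753, 2.1393]  x^+=[-1.0976, -0.1387, 0.7462]  P^+=[0.1334 0.0018 0.1973; 0.0018 0.1800 0.1762; 0.1973 0.1762 1.6146]
step 3: x^-=[-0.9004, -0.0982, 0.7475]  P^-=[0.3658 0.0004 -0.0156; 0.0004 0.4465 0.3475; -0.0156 0.3475 2.1920]  S=[0.5943 0.0894; 0.0894 0.6718]  K=[0.6321 -0.0760; -0.0313 0.6223; -0.6390 0.3085]  nu=[3.4151, -3.4855]  x^+=[1.5233, -2.3740, -2.5100]  P^+=[0.1331 0.0085 0.2184; 0.0085 0.1893 0.2431; 0.2184 0.2431 1.9206]
step 4: x^-=[1.5511, -2.0938, -2.3404]  P^-=[0.3657 -0.0037 -0.0363; -0.0037 0.4707 0.4479; -0.0363 0.4479 2.5540]  S=[0.6057 0.0778; 0.0778 0.6808]  K=[0.6222 -0.0664; -0.0498 0.6379; -0.7429 0.4047]  nu=[-4.2642, -1.5124]  x^+=[-1.0018, -2.8459, 0.2155]  P^+=[0.1346 0.0128 0.2386; 0.0128 0.1972 0.2882; 0.2386 0.2882 2.1550]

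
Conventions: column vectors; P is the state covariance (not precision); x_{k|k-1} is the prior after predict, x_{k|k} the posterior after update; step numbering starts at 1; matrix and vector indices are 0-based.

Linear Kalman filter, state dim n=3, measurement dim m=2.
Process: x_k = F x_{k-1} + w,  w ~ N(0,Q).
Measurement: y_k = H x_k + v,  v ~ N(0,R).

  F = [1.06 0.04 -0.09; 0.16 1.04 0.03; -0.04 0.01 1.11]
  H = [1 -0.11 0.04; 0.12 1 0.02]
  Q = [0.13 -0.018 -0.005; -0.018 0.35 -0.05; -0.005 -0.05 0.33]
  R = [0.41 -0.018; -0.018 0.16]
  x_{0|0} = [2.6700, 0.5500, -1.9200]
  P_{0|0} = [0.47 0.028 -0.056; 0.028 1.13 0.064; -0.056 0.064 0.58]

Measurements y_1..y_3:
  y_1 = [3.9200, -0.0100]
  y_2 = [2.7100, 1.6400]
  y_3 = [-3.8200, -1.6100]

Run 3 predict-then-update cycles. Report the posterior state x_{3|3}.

step 1: x^-=[3.0250, 0.9416, -2.2325]  P^-=[0.6772 0.1313 -0.1455; 0.1313 1.5975 0.0410; -0.1455 0.0410 1.0519]  S=[1.0673 0.0159; 0.0159 1.8002]  K=[0.6138 0.1111; -0.0534 0.8971; -0.1015 0.0256]  nu=[1.0879, -1.2700]  x^+=[3.5518, -0.2558, -2.3755]  P^+=[0.2507 -0.0217 -0.0842; -0.0217 0.1472 -0.0048; -0.0842 -0.0048 1.0398]
step 2: x^-=[3.9684, 0.2309, -2.7814]  P^-=[0.4346 0.0028 -0.2192; 0.0028 0.5082 -0.0349; -0.2192 -0.0349 1.6189]  S=[0.8355 -0.0245; -0.0245 0.6734]  K=[0.5120 0.0937; -0.0432 0.7527; -0.1817 -0.0495]  nu=[-1.1218, 0.9885]  x^+=[3.4866, 1.0234, -2.6265]  P^+=[0.2120 -0.0169 -0.1394; -0.0169 0.1236 -0.0197; -0.1394 -0.0197 1.5901]
step 3: x^-=[3.9731, 1.5434, -3.0446]  P^-=[0.4065 -0.0005 -0.3383; -0.0005 0.4824 -0.0438; -0.3383 -0.0438 2.3015]  S=[0.7995 -0.0310; -0.0310 0.6457]  K=[0.4951 0.0880; -0.0404 0.7437; -0.3048 -0.0741]  nu=[-7.5016, -3.5693]  x^+=[-0.0548, -0.8083, -0.4935]  P^+=[0.2083 -0.0155 -0.2154; -0.0155 0.1221 -0.0250; -0.2154 -0.0250 2.2250]

x_post = [-0.0548, -0.8083, -0.4935]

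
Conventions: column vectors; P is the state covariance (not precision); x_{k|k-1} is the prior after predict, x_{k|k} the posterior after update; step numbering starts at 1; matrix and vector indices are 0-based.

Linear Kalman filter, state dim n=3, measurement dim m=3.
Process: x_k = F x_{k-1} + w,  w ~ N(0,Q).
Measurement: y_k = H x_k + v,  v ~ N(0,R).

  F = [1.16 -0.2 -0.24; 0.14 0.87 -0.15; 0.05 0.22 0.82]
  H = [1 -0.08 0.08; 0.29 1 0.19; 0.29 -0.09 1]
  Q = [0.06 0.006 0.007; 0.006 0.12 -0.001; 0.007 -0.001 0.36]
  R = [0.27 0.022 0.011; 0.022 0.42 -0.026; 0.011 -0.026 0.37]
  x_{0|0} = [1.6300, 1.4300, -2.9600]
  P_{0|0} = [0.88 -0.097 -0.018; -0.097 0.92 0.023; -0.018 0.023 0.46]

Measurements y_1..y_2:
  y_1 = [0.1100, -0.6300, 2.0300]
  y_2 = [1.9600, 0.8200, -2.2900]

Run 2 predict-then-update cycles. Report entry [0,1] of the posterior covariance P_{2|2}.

P_post[0,1] = -0.0012

step 1: x^-=[2.3152, 1.9163, -2.0311]  P^-=[1.3647 -0.0902 -0.1186; -0.0902 0.8151 0.1312; -0.1186 0.1312 0.7207]  S=[1.6383 0.2586 0.3476; 0.2586 1.3603 0.2165; 0.3476 0.2165 1.1244]  K=[0.8258 0.0530 -0.0118; -0.1810 0.6389 -0.0389; -0.1964 0.1073 0.6400]  nu=[-1.8894, -2.8318, 3.5622]  x^+=[0.5628, 0.3106, 0.3158]  P^+=[0.2280 -0.0133 -0.0640; -0.0133 0.2701 -0.0048; -0.0640 -0.0048 0.2500]
step 2: x^-=[0.5150, 0.3017, 0.3554]  P^-=[0.4334 0.0062 -0.1032; 0.0062 0.3353 0.0104; -0.1032 0.0104 0.5344]  S=[0.6913 0.1137 0.0747; 0.1137 0.8072 0.0581; 0.0747 0.0581 0.8816]  K=[0.6084 0.0556 -0.0303; -0.0960 0.4365 -0.0410; -0.1649 0.0831 0.5797]  nu=[1.4407, 0.3015, -2.7676]  x^+=[1.4921, 0.4084, -1.4615]  P^+=[0.1695 -0.0012 -0.0552; -0.0012 0.1846 -0.0106; -0.0552 -0.0106 0.2256]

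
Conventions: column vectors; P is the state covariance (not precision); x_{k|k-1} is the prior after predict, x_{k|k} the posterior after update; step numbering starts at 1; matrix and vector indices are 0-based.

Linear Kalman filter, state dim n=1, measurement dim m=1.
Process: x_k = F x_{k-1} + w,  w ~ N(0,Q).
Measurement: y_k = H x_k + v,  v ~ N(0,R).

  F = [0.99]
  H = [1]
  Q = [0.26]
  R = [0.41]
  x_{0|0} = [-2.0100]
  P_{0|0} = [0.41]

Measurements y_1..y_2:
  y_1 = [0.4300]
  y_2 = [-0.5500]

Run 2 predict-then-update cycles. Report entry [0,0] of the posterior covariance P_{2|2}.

P_post[0,0] = 0.2269

step 1: x^-=[-1.9899]  P^-=[0.6618]  S=[1.0718]  K=[0.6175]  nu=[2.4199]  x^+=[-0.4957]  P^+=[0.2532]
step 2: x^-=[-0.4907]  P^-=[0.5081]  S=[0.9181]  K=[0.5534]  nu=[-0.0593]  x^+=[-0.5235]  P^+=[0.2269]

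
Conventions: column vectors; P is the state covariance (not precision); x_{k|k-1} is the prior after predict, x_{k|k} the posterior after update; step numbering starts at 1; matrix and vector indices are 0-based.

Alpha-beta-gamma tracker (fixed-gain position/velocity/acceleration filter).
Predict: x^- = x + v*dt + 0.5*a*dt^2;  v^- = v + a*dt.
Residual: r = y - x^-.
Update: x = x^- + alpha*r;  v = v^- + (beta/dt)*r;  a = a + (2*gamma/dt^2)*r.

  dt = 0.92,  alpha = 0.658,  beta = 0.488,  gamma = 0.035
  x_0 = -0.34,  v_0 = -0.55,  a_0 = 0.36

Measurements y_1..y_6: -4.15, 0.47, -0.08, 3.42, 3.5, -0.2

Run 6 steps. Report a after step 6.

a_post = -0.0614

step 1: x_pred=-0.6936  r=-3.4564  x^+=-2.9679  v^+=-2.0522  a^+=0.0741
step 2: x_pred=-4.8245  r=5.2945  x^+=-1.3407  v^+=0.8245  a^+=0.5120
step 3: x_pred=-0.3655  r=0.2855  x^+=-0.1777  v^+=1.4470  a^+=0.5356
step 4: x_pred=1.3803  r=2.0397  x^+=2.7224  v^+=3.0217  a^+=0.7043
step 5: x_pred=5.8005  r=-2.3005  x^+=4.2868  v^+=2.4495  a^+=0.5141
step 6: x_pred=6.7578  r=-6.9578  x^+=2.1796  v^+=-0.7683  a^+=-0.0614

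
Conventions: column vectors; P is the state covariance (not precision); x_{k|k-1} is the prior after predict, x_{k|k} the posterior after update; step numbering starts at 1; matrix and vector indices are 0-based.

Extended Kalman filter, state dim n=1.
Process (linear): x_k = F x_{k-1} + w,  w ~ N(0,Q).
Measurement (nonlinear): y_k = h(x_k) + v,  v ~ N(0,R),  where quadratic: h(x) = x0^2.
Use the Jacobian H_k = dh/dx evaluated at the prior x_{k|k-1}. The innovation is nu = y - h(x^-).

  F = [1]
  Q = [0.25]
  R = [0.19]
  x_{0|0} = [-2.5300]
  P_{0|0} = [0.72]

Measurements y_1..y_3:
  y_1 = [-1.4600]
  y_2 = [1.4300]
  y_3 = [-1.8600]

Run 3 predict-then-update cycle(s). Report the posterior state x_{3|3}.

x_post = [0.0524]

step 1: x^-=[-2.5300]  P^-=[0.9700]  H_jac=[-5.0600]  S=[25.0255]  K=[-0.1961]  nu=[-7.8609]  x^+=[-0.9883]  P^+=[0.0074]
step 2: x^-=[-0.9883]  P^-=[0.2574]  H_jac=[-1.9765]  S=[1.1954]  K=[-0.4255]  nu=[0.4533]  x^+=[-1.1812]  P^+=[0.0409]
step 3: x^-=[-1.1812]  P^-=[0.2909]  H_jac=[-2.3623]  S=[1.8134]  K=[-0.3790]  nu=[-3.2552]  x^+=[0.0524]  P^+=[0.0305]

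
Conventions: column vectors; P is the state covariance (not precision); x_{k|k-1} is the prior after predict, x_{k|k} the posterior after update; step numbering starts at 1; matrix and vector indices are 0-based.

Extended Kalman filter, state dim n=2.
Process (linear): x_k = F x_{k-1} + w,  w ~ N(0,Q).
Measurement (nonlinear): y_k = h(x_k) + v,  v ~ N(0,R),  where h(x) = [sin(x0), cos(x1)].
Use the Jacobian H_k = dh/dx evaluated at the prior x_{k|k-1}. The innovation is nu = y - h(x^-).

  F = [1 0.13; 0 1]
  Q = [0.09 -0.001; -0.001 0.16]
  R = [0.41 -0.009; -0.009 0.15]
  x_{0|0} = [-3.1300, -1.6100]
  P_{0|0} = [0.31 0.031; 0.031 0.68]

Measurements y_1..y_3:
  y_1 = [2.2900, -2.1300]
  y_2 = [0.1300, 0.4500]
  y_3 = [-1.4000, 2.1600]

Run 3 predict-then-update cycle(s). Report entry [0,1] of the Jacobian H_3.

step 1: x^-=[-3.3393, -1.6100]  P^-=[0.4196 0.1184; 0.1184 0.8400]  H_jac=[-0.9805 0.0000; 0.0000 0.9992]  S=[0.8134 -0.1250; -0.1250 0.9887]  K=[-0.4970 0.0568; -0.0125 0.8474]  nu=[2.0936, -2.0908]  x^+=[-4.4987, -3.4078]  P^+=[0.2084 0.0130; 0.0130 0.1273]
step 2: x^-=[-4.9417, -3.4078]  P^-=[0.3039 0.0286; 0.0286 0.2873]  H_jac=[0.2273 0.0000; 0.0000 -0.2631]  S=[0.4257 -0.0107; -0.0107 0.1699]  K=[0.1614 -0.0341; 0.0041 -0.4447]  nu=[-0.8438, 1.4148]  x^+=[-5.1261, -4.0404]  P^+=[0.2925 0.0249; 0.0249 0.2537]
step 3: x^-=[-5.6513, -4.0404]  P^-=[0.3933 0.0569; 0.0569 0.4137]  H_jac=[0.8069 0.0000; 0.0000 -0.7826]  S=[0.6661 -0.0449; -0.0449 0.4034]  K=[0.4725 -0.0578; 0.0149 -0.8009]  nu=[-1.9906, 2.7825]  x^+=[-6.7527, -6.2988]  P^+=[0.2407 0.0165; 0.0165 0.1537]

H_jac[0,1] = 0.0000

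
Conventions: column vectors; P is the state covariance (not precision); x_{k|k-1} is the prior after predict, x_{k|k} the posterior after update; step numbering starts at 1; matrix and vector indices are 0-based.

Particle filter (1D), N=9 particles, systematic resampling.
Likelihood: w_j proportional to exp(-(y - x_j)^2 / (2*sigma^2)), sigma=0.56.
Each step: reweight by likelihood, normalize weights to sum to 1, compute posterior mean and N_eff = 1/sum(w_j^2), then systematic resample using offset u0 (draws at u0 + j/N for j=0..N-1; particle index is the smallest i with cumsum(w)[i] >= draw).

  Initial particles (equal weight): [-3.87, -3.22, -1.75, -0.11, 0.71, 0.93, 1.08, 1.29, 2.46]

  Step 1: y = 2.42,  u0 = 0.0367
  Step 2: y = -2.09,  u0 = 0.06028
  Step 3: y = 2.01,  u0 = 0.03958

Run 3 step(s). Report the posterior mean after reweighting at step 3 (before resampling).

post_mean = 1.1175

step 1: w=[0.0000, 0.0000, 0.0000, 0.0000, 0.0077, 0.0237, 0.0467, 0.1067, 0.8152]  mean=2.2209  Neff=1.4735  idx=[6, 7, 8, 8, 8, 8, 8, 8, 8]
step 2: w=[0.8996, 0.1004, 0.0000, 0.0000, 0.0000, 0.0000, 0.0000, 0.0000, 0.0000]  mean=1.1011  Neff=1.2204  idx=[0, 0, 0, 0, 0, 0, 0, 0, 1]
step 3: w=[0.1027, 0.1027, 0.1027, 0.1027, 0.1027, 0.1027, 0.1027, 0.1027, 0.1784]  mean=1.1175  Neff=8.6051  idx=[0, 1, 2, 3, 4, 5, 6, 7, 8]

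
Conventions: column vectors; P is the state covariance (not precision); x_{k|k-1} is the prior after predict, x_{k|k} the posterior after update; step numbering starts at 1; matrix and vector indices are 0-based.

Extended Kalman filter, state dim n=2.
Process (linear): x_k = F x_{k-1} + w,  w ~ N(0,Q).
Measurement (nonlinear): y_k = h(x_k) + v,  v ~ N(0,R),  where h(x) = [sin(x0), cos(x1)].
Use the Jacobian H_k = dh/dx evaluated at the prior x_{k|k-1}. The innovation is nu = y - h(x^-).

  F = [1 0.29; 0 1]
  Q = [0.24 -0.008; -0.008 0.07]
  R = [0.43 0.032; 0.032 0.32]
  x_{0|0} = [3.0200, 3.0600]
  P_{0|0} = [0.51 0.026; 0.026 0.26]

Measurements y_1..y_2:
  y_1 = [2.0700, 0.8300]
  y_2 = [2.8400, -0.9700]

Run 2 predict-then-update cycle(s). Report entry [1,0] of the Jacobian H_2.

H_jac[1,0] = 0.0000

step 1: x^-=[3.9074, 3.0600]  P^-=[0.7869 0.0934; 0.0934 0.3300]  H_jac=[-0.7208 0.0000; 0.0000 -0.0815]  S=[0.8389 0.0375; 0.0375 0.3222]  K=[-0.6787 0.0553; -0.0769 -0.0745]  nu=[2.7631, 1.8267]  x^+=[2.1332, 2.7113]  P^+=[0.4024 0.0492; 0.0492 0.3228]
step 2: x^-=[2.9195, 2.7113]  P^-=[0.6981 0.1348; 0.1348 0.3928]  H_jac=[-0.9754 0.0000; 0.0000 -0.4171]  S=[1.0942 0.0869; 0.0869 0.3883]  K=[-0.6219 -0.0057; -0.0883 -0.4022]  nu=[2.6198, -0.0612]  x^+=[1.2908, 2.5047]  P^+=[0.2743 0.0521; 0.0521 0.3153]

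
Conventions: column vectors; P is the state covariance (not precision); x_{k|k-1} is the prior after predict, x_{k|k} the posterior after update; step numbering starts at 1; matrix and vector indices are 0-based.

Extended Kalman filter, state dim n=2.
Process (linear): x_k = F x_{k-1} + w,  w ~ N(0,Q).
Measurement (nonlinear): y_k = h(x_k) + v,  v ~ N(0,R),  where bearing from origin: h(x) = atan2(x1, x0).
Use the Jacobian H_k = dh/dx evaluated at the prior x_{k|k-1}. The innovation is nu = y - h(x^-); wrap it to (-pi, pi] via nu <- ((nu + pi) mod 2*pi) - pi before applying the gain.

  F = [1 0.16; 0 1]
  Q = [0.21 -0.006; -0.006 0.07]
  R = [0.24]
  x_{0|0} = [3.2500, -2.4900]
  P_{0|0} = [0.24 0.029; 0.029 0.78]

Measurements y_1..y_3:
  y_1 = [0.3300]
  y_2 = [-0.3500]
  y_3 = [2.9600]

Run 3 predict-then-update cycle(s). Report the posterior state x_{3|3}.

step 1: x^-=[2.8516, -2.4900]  P^-=[0.4792 0.1478; 0.1478 0.8500]  H_jac=[0.1737 0.1990]  S=[0.2983]  K=[0.3777; 0.6530]  nu=[1.0478]  x^+=[3.2473, -1.8058]  P^+=[0.4367 0.0742; 0.0742 0.7228]
step 2: x^-=[2.9584, -1.8058]  P^-=[0.6890 0.1839; 0.1839 0.7928]  H_jac=[0.1503 0.2463]  S=[0.3173]  K=[0.4692; 0.7025]  nu=[0.1980]  x^+=[3.0513, -1.6667]  P^+=[0.6191 0.0793; 0.0793 0.6362]
step 3: x^-=[2.7846, -1.6667]  P^-=[0.8708 0.1751; 0.1751 0.7062]  H_jac=[0.1582 0.2644]  S=[0.3258]  K=[0.5650; 0.6581]  nu=[-2.7838]  x^+=[1.2117, -3.4988]  P^+=[0.7668 0.0539; 0.0539 0.5651]

x_post = [1.2117, -3.4988]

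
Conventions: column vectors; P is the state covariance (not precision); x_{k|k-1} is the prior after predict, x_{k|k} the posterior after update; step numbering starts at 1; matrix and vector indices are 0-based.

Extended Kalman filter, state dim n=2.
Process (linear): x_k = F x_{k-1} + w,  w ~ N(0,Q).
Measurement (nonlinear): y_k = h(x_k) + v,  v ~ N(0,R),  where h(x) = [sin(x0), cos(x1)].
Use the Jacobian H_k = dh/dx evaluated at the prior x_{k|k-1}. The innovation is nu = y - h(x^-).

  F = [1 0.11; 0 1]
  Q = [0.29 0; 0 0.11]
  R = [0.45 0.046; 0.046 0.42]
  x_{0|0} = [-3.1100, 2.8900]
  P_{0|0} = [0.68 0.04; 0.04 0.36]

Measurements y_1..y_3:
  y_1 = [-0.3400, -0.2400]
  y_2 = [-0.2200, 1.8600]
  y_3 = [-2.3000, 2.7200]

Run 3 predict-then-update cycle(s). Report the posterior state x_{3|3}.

x_post = [-1.5420, -0.0025]

step 1: x^-=[-2.7921, 2.8900]  P^-=[0.9832 0.0796; 0.0796 0.4700]  H_jac=[-0.9395 0.0000; 0.0000 -0.2489]  S=[1.3179 0.0646; 0.0646 0.4491]  K=[-0.7037 0.0571; -0.0443 -0.2541]  nu=[0.0024, 0.7285]  x^+=[-2.7522, 2.7047]  P^+=[0.3343 0.0337; 0.0337 0.4370]
step 2: x^-=[-2.4547, 2.7047]  P^-=[0.6369 0.0817; 0.0817 0.5470]  H_jac=[-0.7732 0.0000; 0.0000 -0.4231]  S=[0.8308 0.0727; 0.0727 0.5179]  K=[-0.5943 0.0167; -0.0374 -0.4416]  nu=[0.4142, 2.7661]  x^+=[-2.6546, 1.4679]  P^+=[0.3449 0.0480; 0.0480 0.4424]
step 3: x^-=[-2.4931, 1.4679]  P^-=[0.6508 0.0967; 0.0967 0.5524]  H_jac=[-0.7970 0.0000; 0.0000 -0.9947]  S=[0.8634 0.1227; 0.1227 0.9666]  K=[-0.5974 -0.0237; -0.0087 -0.5674]  nu=[-1.6960, 2.6172]  x^+=[-1.5420, -0.0025]  P^+=[0.3387 0.0376; 0.0376 0.2400]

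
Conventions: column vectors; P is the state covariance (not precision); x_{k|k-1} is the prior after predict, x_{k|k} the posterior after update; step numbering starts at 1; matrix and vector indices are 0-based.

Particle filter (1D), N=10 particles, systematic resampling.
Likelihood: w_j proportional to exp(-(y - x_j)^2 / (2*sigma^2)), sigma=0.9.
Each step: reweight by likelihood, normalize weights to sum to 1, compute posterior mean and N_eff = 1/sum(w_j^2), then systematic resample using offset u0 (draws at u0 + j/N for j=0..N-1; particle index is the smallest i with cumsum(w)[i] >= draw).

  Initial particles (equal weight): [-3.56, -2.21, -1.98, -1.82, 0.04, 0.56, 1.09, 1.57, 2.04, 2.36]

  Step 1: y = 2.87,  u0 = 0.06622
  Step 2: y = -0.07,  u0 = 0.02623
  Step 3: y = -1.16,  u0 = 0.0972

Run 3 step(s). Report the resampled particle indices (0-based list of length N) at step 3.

step 1: w=[0.0000, 0.0000, 0.0000, 0.0000, 0.0035, 0.0182, 0.0692, 0.1724, 0.3199, 0.4168]  mean=1.9927  Neff=3.2162  idx=[6, 7, 8, 8, 8, 8, 9, 9, 9, 9]
step 2: w=[0.4417, 0.1927, 0.0649, 0.0649, 0.0649, 0.0649, 0.0265, 0.0265, 0.0265, 0.0265]  mean=1.5637  Neff=3.9696  idx=[0, 0, 0, 0, 0, 1, 1, 3, 4, 7]
step 3: w=[0.1802, 0.1802, 0.1802, 0.1802, 0.1802, 0.0412, 0.0412, 0.0074, 0.0074, 0.0020]  mean=1.1460  Neff=6.0302  idx=[0, 1, 1, 2, 2, 3, 3, 4, 4, 8]

resampled_idx = [0, 1, 1, 2, 2, 3, 3, 4, 4, 8]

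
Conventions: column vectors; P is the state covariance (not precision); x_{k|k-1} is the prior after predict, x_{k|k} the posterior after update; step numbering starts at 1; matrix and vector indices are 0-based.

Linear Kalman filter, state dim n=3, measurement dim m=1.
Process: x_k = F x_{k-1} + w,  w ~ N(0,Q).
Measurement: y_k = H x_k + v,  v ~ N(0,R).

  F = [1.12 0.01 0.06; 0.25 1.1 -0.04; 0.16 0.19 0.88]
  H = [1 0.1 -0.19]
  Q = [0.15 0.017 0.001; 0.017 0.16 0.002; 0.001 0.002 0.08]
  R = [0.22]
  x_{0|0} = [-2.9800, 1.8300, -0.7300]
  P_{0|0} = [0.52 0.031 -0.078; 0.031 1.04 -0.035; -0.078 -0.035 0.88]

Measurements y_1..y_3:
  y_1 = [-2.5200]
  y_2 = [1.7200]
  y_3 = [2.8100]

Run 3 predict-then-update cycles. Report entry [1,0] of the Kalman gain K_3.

step 1: x^-=[-3.3631, 1.2972, -0.7715]  P^-=[0.7957 0.2102 0.0709; 0.2102 1.4740 0.1658; 0.0709 0.1658 0.7805]  S=[1.0674]  K=[0.7525; 0.3055; -0.0569]  nu=[0.5668]  x^+=[-2.9366, 1.4704, -0.8038]  P^+=[0.1912 -0.0352 0.1167; -0.0352 1.3744 0.1844; 0.1167 0.1844 0.7771]
step 2: x^-=[-3.3225, 0.9154, -0.8978]  P^-=[0.4079 0.0490 0.1912; 0.0490 1.7983 0.4637; 0.1912 0.4637 0.8287]  S=[0.5954]  K=[0.6324; 0.2363; 0.1346]  nu=[4.7804]  x^+=[-0.2993, 2.0452, -0.2544]  P^+=[0.1698 -0.0400 0.1405; -0.0400 1.7650 0.4448; 0.1405 0.4448 0.8179]
step 3: x^-=[-0.3300, 2.1851, 0.1168]  P^-=[0.3847 0.0576 0.2182; 0.0576 2.2436 0.7971; 0.2182 0.7971 0.9673]  S=[0.5603]  K=[0.6228; 0.2329; 0.2037]  nu=[2.9437]  x^+=[1.5033, 2.8708, 0.7166]  P^+=[0.1673 -0.0237 0.1471; -0.0237 2.2132 0.7705; 0.1471 0.7705 0.9440]

K[1,0] = 0.2329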